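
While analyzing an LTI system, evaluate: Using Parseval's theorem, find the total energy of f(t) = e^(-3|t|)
Parseval's theorem: E=integral |f(t)|^2 dt=(1/2pi) integral |F(omega)|^2 domega
E=integral_{-inf}^{inf} e^(-6|t|) dt=2 * integral_0^inf e^(-6t) dt=2/(2 * 3)=1/3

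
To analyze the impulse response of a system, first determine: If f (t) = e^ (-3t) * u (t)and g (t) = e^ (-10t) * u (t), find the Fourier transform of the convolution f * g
By the convolution theorem: F{f * g} = F(omega) * G(omega)
F(omega) = 1/(3 + j * omega), G(omega) = 1/(10 + j * omega)
F{f * g} = 1/((3 + j * omega)(10 + j * omega))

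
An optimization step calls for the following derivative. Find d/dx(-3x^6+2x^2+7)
Power rule: d/dx(ax^n) = n·a·x^(n-1)
Term by term: -18·x^5 + 4·x

Answer: -18x^5 + 4x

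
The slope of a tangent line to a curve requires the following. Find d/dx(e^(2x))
Chain rule: d/dx[e^u]=e^u · u' where u=2x
u'=2

Answer: 2·e^(2x)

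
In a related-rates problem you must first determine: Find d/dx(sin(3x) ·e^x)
Product rule: (fg)'=f'g+fg'
f=sin(3x), f'=3·cos(3x)
g=e^x, g'=e^x

Answer: 3·cos(3x)·e^x+sin(3x)·e^x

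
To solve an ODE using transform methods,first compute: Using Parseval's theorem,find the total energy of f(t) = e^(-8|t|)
Parseval's theorem: E=integral |f(t)|^2 dt=(1/2pi) integral |F(omega)|^2 domega
E=integral_{-inf}^{inf} e^(-16|t|) dt=2*integral_0^inf e^(-16t) dt=2/(2*8)=1/8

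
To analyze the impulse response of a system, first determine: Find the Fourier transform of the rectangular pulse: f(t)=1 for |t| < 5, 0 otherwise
F(omega)=integral from -5 to 5 of e^(-j*omega*t) dt
=2*sin(5*omega)/omega=10*sinc(5*omega/pi)

Answer: 2*sin(5*omega)/omega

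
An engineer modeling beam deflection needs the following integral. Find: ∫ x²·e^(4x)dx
Integration by parts twice:
First: u=x², dv=e^(4x) dx => x²e^(4x)/4 - (2/4)∫ xe^(4x) dx
Second (∫ xe^(4x) dx): xe^(4x)/4 - e^(4x)/16
Combining: e^(4x)(x²/4 - 2x/16 + 2/64) + C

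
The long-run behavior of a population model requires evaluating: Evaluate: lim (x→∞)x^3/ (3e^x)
Apply L'Hôpital 3 times (∞/∞ each time):
Eventually get 3!/(3e^x) → 0

Answer: 0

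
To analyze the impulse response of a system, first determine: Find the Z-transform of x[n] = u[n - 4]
Using the time-shift property: Z{u[n-4]} = z^(-4)*z/(z-1)
= z^(-3)/(z-1)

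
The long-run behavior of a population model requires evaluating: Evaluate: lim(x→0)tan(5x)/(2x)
tan(u) ≈ u for small u:
tan(5x)/(2x) ≈ 5x/(2x) = 5/2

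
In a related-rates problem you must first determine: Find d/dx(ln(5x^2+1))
Chain rule: d/dx[ln(u)]=u'/u where u=5x^2 + 1
u'=10x

Answer: (10x)/(5x^2 + 1)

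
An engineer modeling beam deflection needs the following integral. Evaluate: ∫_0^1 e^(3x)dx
Antiderivative: (1/3)e^(3x)
Evaluate: (1/3)(e^3 - 1)

Answer: (e^3 - 1)/3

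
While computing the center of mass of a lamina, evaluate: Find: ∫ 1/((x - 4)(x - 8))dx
Partial fractions: 1/((x-4)(x-8)) = A/(x-4) + B/(x-8)
A = -1/4, B = 1/4
∫ [-1/4· 1/(x-4) + 1/4· 1/(x-8)] dx
= (1/4)[ln|x-8| - ln|x-4|] + C

Answer: (1/4)·ln|(x-8)/(x-4)| + C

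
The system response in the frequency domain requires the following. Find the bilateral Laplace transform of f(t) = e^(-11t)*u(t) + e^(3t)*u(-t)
For e^(-11t)*u(t): L = 1/(s+11), Re(s) > -11
For e^(3t)*u(-t): L = -1/(s-3), Re(s) < 3
Combined: F(s) = 1/(s+11)-1/(s-3), -11 < Re(s) < 3

Answer: 1/(s+11)-1/(s-3), ROC: -11 < Re(s) < 3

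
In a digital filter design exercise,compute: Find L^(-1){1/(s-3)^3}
L^(-1){1/(s-a)^n}=t^(n-1)·e^(at)/(n-1)!
Here a=3, n=3: t^2·e^(3t)/2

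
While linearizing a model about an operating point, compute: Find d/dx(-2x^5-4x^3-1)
Power rule: d/dx(ax^n) = n·a·x^(n-1)
Term by term: -10·x^4-12·x^2

Answer: -10x^4-12x^2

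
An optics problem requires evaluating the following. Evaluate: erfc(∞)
erfc(x)=1 - erf(x); erfc(∞)=1 - erf(∞)=1 - 1=0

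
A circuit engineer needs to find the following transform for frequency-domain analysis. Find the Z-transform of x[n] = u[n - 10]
Using the time-shift property: Z{u[n-10]}=z^(-10) * z/(z-1)
=z^(-9)/(z-1)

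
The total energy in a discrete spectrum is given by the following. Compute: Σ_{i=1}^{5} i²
Using formula: Σ i^2=n(n + 1)(2n + 1)/6=5·6·11/6=55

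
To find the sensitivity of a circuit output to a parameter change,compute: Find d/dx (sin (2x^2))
Chain rule: d/dx[sin(u)] = cos(u)·u' where u = 2x^2
u' = 4x

Answer: 4x·cos(2x^2)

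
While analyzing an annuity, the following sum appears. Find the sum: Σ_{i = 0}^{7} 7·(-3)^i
Geometric series: S=a(1 - r^n)/(1 - r)
a=7, r=-3, n=8
S=7(1-6561)/4=-11480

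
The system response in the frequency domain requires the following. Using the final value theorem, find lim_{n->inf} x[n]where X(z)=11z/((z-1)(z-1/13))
Final value theorem: lim x[n] = lim_{z->1} (z-1) * X(z)
(z-1) * X(z) = 11z/(z-1/13)
As z->1: 11/(1-1/13) = 11/(12/13) = 143/12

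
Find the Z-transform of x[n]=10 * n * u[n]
Z{n * u[n]} = z/(z-1)^2
By linearity: Z{10 * n * u[n]} = 10z/(z-1)^2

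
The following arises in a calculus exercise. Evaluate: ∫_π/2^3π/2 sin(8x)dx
Antiderivative: -cos(8x)/8
Evaluate at bounds: [-cos(8·3π/2)/8] - [-cos(8·π/2)/8]
= (-(1)+(1))/8 = 0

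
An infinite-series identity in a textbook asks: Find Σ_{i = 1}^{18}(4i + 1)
=4·Σ i+1·18=4·171+18=702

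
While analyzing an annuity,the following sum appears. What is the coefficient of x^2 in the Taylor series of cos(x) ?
cos(x)=Σ (-1)^k x^(2k)/(2k)!
For x^2: (-1)^1/2!=-1/2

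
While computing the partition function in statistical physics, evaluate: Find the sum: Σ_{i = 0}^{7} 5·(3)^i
Geometric series: S = a(1 - r^n)/(1 - r)
a = 5, r = 3, n = 8
S = 5(1-6561)/-2 = 16400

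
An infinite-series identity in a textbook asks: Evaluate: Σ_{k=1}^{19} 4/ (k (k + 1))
Partial fractions: 4/(k(k+1))=4/k - 4/(k+1)
Telescoping sum: 4(1-1/20)=4·19/20

Answer: 19/5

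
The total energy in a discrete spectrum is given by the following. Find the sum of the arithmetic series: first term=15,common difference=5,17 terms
Last term: a_n = 15+(17-1)·5 = 95
Sum = n(a_1+a_n)/2 = 17(15+95)/2 = 935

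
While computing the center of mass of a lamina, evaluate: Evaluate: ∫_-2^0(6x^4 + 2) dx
Step 1: Find antiderivative F(x)=(6/5)x^5 + 2x
Step 2: F(0) - F(-2)=0 - (-212/5)=212/5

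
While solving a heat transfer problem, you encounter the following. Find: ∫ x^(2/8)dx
Power rule: ∫ x^(1/4) dx = x^(5/4)/(5/4) + C

Answer: (4/5)·x^(5/4) + C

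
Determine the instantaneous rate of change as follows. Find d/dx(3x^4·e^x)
Product rule: (fg)'=f'g+fg'
f=3x^4, f'=12x^3
g=e^x, g'=e^x

Answer: 12x^3·e^x+3x^4·e^x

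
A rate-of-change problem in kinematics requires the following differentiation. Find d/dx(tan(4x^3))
Chain rule: d/dx[tan(u)]=sec²(u)·u' where u=4x^3
u'=12x^2

Answer: 12x^2·sec²(4x^3)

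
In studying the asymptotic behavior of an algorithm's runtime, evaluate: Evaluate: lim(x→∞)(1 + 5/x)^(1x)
Rewrite as [(1+5/x)^x]^1.
lim(1+5/x)^x = e^5, so limit = (e^5)^1 = e^5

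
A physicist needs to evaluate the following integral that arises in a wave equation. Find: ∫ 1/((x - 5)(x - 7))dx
Partial fractions: 1/((x-5)(x-7)) = A/(x-5) + B/(x-7)
A = -1/2, B = 1/2
∫ [-1/2· 1/(x-5) + 1/2· 1/(x-7)] dx
= (1/2)[ln|x-7| - ln|x-5|] + C

Answer: (1/2)·ln|(x-7)/(x-5)| + C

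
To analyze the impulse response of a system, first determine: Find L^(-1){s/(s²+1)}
L^(-1){s/(s² + w²)} = cos(wt)
Here w = 1

Answer: cos(t)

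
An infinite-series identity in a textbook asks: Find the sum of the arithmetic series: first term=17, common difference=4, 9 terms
Last term: a_n=17+(9-1)·4=49
Sum=n(a_1+a_n)/2=9(17+49)/2=297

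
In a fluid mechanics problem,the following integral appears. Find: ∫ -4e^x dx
Since d/dx[e^x]=+e^x, we get -4e^x+C

Answer: -4e^x+C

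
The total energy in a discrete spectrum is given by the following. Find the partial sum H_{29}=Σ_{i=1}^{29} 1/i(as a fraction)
H_29 = 1 + 1/2 + 1/3 + ... + 1/29
= 9227046511387/2329089562800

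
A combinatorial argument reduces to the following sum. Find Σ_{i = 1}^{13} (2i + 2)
=2·Σ i+2·13=2·91+26=208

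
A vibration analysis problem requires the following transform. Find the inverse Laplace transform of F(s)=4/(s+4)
L^(-1){4/(s-a)}=c·e^(at)
Here a=-4, c=4

Answer: 4e^(-4t)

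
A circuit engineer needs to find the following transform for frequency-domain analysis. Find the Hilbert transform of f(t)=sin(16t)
The Hilbert transform shifts each frequency component by -pi/2.
H{sin(wt)}=-cos(wt)
With w=16: H{sin(16t)}=-cos(16t)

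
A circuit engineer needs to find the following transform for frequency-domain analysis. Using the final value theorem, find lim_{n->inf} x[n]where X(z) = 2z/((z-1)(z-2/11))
Final value theorem: lim x[n]=lim_{z->1} (z-1)*X(z)
(z-1)*X(z)=2z/(z-2/11)
As z->1: 2/(1 - 2/11)=2/(9/11)=22/9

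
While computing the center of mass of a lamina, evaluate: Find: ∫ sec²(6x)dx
Since d/dx[tan(6x)] = 6sec²(6x), integral = tan(6x)/6+C

Answer: (1/6)tan(6x)+C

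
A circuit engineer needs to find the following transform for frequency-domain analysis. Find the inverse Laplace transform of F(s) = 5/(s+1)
L^(-1){5/(s-a)}=c·e^(at)
Here a=-1, c=5

Answer: 5e^(-t)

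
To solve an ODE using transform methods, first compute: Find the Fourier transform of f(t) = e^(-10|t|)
Using the standard pair: F{e^(-a|t|)} = 2a/(a^2 + omega^2)
With a = 10: F(omega) = 20/(100 + omega^2)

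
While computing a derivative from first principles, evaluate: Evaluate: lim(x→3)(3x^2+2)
Polynomial is continuous, so substitute x = 3:
3·3^2 + 2 = 29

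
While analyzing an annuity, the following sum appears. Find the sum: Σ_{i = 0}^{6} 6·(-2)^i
Geometric series: S = a(1 - r^n)/(1 - r)
a = 6, r = -2, n = 7
S = 6(1 + 128)/3 = 258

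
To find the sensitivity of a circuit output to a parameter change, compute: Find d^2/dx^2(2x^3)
Apply power rule 2 times:
d^1: 6x^2
d^2: 12x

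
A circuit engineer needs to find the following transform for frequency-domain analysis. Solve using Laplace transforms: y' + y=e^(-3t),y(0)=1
Take L: sY - 1 + Y = 1/(s + 3)
Y(s + 1) = 1/(s + 3) + 1
Y = 1/((s + 3)(s + 1)) + 1/(s + 1)
Partial fractions: 1/((s + 3)(s + 1)) = -(1/2)/(s + 3) + (1/2)/(s + 1)
So Y = -(1/2)/(s + 3) + (3/2)/(s + 1)
Inverse Laplace transform (L^(-1){1/(s + 3)} = e^(-3t), L^(-1){1/(s + 1)} = e^(-t)):

Answer: y(t) = (-1/2)·e^(-3t) + (3/2)·e^(-t)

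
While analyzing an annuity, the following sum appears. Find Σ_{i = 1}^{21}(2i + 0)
= 2·Σ i + 0·21 = 2·231 + 0 = 462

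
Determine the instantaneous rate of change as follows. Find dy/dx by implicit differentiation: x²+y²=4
Differentiate both sides: 2x+2y·(dy/dx)=0
Solve: dy/dx=-2x/(2y)=-x/y

Answer: dy/dx=-x/y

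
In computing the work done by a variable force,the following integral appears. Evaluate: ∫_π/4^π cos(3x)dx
Antiderivative: sin(3x)/3
Evaluate at bounds: [sin(3·π)/3] - [sin(3·π/4)/3]
= ((0) - (√2/2))/3 = -√2/6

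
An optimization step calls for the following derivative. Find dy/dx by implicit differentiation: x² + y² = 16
Differentiate both sides: 2x + 2y·(dy/dx) = 0
Solve: dy/dx = -2x/(2y) = -x/y

Answer: dy/dx = -x/y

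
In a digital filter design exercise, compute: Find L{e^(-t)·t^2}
First shifting: L{e^(at)f(t)} = F(s-a)
L{t^2} = 2/s^3
Shift s → s + 1: 2/(s + 1)^3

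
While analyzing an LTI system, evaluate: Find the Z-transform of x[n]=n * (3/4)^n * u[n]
Using the property Z{n*a^n*u[n]} = az/(z-a)^2
With a = 3/4: X(z) = (3/4)z/(z - 3/4)^2, |z| > 3/4

Answer: (3/4)z/(z - 3/4)^2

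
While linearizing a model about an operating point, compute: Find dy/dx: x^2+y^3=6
Differentiate: 2x + 3y^2·(dy/dx)=0
dy/dx=-2x/(3y^2)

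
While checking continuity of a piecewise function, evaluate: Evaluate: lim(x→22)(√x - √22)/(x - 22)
Multiply by conjugate (√x+√22)/(√x+√22):
=(x - 22)/((x - 22)(√x+√22))=1/(√x+√22)
As x → 22: 1/(2√22)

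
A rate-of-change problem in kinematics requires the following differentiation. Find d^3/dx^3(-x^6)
Apply power rule 3 times:
d^1: -6x^5
d^2: -30x^4
d^3: -120x^3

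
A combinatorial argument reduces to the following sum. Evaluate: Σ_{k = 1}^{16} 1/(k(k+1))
Partial fractions: 1/(k(k + 1))=1/k - 1/(k + 1)
Telescoping sum: 1(1 - 1/17)=1·16/17

Answer: 16/17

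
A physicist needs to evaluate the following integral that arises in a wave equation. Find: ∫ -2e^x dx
Since d/dx[e^x]=+ e^x, we get -2e^x + C

Answer: -2e^x + C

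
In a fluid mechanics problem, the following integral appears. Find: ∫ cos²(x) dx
Using identity cos²(u) = (1+cos(2u))/2:
∫ (1+cos(2x))/2 dx = x/2+sin(2x)/4+C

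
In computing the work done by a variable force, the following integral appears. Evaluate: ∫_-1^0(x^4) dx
Step 1: Find antiderivative F(x)=(1/5)x^5
Step 2: F(0) - F(-1)=0 - (-1/5)=1/5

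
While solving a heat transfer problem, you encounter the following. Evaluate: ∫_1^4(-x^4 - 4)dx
Step 1: Find antiderivative F(x)=(-1/5)x^5-4x
Step 2: F(4) - F(1)=-1104/5 - (-21/5)=-1083/5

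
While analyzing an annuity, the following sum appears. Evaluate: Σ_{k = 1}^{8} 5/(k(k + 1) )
Partial fractions: 5/(k(k+1)) = 5/k - 5/(k+1)
Telescoping sum: 5(1-1/9) = 5·8/9

Answer: 40/9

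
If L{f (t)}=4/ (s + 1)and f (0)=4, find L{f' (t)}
L{f'(t)}=s·F(s) - f(0)=4s/(s+1)-4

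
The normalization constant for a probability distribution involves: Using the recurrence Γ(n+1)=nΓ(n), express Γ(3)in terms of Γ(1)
Γ(3) = 2Γ(2) = 2·1Γ(1) = ... = 2!·Γ(1) = 2·Γ(1)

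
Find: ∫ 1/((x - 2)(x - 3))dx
Partial fractions: 1/((x-2)(x-3)) = A/(x-2) + B/(x-3)
A = -1, B = 1
∫ [-1· 1/(x-2) + 1· 1/(x-3)] dx
= (1)[ln|x-3| - ln|x-2|] + C

Answer: ln|(x-3)/(x-2)| + C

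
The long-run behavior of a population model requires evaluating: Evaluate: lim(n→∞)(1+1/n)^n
This is the definition of e^1: lim(1+1/n)^n=e^1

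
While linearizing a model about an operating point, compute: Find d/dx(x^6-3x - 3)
Power rule: d/dx(ax^n)=n·a·x^(n-1)
Term by term: 6·x^5 - 3

Answer: 6x^5 - 3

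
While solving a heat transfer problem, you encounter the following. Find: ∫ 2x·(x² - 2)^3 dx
Let u=x² - 2, du=2x dx
∫ u^3 du=u^4/4+C

Answer: (x² - 2)^4/4+C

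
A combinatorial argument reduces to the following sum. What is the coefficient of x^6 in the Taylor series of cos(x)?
cos(x)=Σ (-1)^k x^(2k)/(2k)!
For x^6: (-1)^3/6!=-1/720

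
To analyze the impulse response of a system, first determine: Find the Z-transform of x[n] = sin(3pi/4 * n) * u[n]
Z{sin(w0*n)*u[n]}=z*sin(w0)/(z^2-2z*cos(w0)+1)
With w0=3pi/4: X(z)=z*sin(3pi/4)/(z^2-2z*cos(3pi/4)+1)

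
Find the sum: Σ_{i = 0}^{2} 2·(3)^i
Geometric series: S = a(1 - r^n)/(1 - r)
a = 2, r = 3, n = 3
S = 2(1 - 27)/-2 = 26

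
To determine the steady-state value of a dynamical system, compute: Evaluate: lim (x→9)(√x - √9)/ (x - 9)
Multiply by conjugate (√x+√9)/(√x+√9):
= (x - 9)/((x - 9)(√x+√9)) = 1/(√x+√9)
As x → 9: 1/(2√9)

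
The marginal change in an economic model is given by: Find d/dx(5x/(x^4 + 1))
Quotient rule: (f/g)'=(f'g - fg')/g²
f=5x, f'=5
g=x^4 + 1, g'=4x^3

Answer: (5·(x^4 + 1) - 20x^4)/(x^4 + 1)²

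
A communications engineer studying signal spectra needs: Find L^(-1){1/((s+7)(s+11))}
Partial fractions: 1/((s+7)(s+11)) = A/(s+7)+B/(s+11)
Cover-up: A = 1/(s+11)|_{s = -7} = 1/4; B = 1/(s+7)|_{s = -11} = -1/4
L^(-1) = (1/4)e^(-7t) - (1/4)e^(-11t)

Answer: (1/4)(e^(-7t) - e^(-11t))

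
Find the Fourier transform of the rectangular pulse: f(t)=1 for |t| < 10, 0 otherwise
F(omega)=integral from -10 to 10 of e^(-j*omega*t) dt
=2*sin(10*omega)/omega=20*sinc(10*omega/pi)

Answer: 2*sin(10*omega)/omega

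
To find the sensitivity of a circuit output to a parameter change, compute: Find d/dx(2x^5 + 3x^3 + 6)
Power rule: d/dx(ax^n) = n·a·x^(n-1)
Term by term: 10·x^4+9·x^2

Answer: 10x^4+9x^2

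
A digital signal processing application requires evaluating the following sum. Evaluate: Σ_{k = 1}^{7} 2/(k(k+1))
Partial fractions: 2/(k(k + 1)) = 2/k - 2/(k + 1)
Telescoping sum: 2(1 - 1/8) = 2·7/8

Answer: 7/4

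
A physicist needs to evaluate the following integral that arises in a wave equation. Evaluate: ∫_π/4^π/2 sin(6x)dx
Antiderivative: -cos(6x)/6
Evaluate at bounds: [-cos(6·π/2)/6] - [-cos(6·π/4)/6]
= (-(-1) + (0))/6 = 1/6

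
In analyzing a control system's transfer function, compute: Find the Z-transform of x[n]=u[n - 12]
Using the time-shift property: Z{u[n-12]} = z^(-12) * z/(z-1)
= z^(-11)/(z-1)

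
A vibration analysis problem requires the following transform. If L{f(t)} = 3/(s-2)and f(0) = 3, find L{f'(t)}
L{f'(t)}=s·F(s) - f(0)=3s/(s-2)-3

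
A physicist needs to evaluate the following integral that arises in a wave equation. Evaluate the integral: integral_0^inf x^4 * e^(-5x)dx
This is a Gamma integral. Substitute u = 5x (du = 5 dx):
integral_0^inf x^4*e^(-5x) dx = (1/5^5) integral_0^inf u^4*e^(-u) du
= Gamma(5)/5^5 = 4!/5^5 = 24/3125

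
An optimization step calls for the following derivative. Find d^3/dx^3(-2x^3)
Apply power rule 3 times:
d^1: -6x^2
d^2: -12x
d^3: -12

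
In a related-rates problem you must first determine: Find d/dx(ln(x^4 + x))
Chain rule: d/dx[ln(u)]=u'/u where u=x^4+x
u'=4x^3+1

Answer: (4x^3+1)/(x^4+x)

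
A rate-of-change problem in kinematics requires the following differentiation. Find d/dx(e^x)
Chain rule: d/dx[e^u]=e^u · u' where u=x
u'=1

Answer: 1·e^x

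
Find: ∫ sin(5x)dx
Using substitution u = 5x: ∫ sin(u) du/5 = -cos(u)/5 + C

Answer: (-1/5)cos(5x) + C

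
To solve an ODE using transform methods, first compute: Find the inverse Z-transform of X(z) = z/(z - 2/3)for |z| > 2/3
Standard pair: z/(z-a) <-> a^n * u[n] for causal signals
With a=2/3: x[n]=(2/3)^n * u[n]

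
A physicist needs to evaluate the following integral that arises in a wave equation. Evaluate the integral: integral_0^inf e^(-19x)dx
integral_0^inf e^(-19x) dx=[-1/19*e^(-19x)]_0^inf
=0 - (-1/19)=1/19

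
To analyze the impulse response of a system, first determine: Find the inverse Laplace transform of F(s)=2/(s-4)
L^(-1){2/(s-a)} = c·e^(at)
Here a = 4, c = 2

Answer: 2e^(4t)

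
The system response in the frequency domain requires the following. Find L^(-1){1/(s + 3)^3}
L^(-1){1/(s-a)^n} = t^(n-1)·e^(at)/(n-1)!
Here a = -3, n = 3: t^2·e^(-3t)/2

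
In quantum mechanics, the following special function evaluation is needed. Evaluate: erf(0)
erf(0) = 0 (error function is odd and erf(0) = 0 by definition)

Answer: 0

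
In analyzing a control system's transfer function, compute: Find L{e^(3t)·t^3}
First shifting: L{e^(at)f(t)} = F(s-a)
L{t^3} = 6/s^4
Shift s → s-3: 6/(s-3)^4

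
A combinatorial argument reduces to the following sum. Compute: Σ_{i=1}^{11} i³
Using formula: Σ i^3 = [n(n+1)/2]² = [11·12/2]² = 4356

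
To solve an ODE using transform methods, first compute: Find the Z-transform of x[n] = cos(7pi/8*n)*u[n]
Z{cos(w0*n)*u[n]} = z(z - cos(w0))/(z^2 - 2z*cos(w0) + 1)
With w0 = 7pi/8: X(z) = z(z - cos(7pi/8))/(z^2 - 2z*cos(7pi/8) + 1)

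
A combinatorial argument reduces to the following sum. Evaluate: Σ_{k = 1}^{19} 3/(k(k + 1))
Partial fractions: 3/(k(k+1))=3/k - 3/(k+1)
Telescoping sum: 3(1-1/20)=3·19/20

Answer: 57/20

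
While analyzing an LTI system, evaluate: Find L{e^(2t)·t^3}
First shifting: L{e^(at)f(t)}=F(s-a)
L{t^3}=6/s^4
Shift s → s-2: 6/(s-2)^4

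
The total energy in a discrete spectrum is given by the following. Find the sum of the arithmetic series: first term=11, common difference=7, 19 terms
Last term: a_n=11+(19-1)·7=137
Sum=n(a_1+a_n)/2=19(11+137)/2=1406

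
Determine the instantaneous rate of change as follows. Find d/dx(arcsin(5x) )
d/dx[arcsin(u)] = u'/√(1-u²), u = 5x, u' = 5

Answer: 5/√(1-25x²)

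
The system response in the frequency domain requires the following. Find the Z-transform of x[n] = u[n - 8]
Using the time-shift property: Z{u[n-8]} = z^(-8)*z/(z-1)
= z^(-7)/(z-1)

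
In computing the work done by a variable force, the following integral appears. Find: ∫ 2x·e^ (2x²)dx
Let u = 2x², du = 4x dx
∫ (1/2)e^u du = e^u/2+C

Answer: e^(2x²)/2+C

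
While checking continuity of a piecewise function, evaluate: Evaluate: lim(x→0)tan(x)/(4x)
tan(u) ≈ u for small u:
tan(x)/(4x) ≈ x/(4x) = 1/4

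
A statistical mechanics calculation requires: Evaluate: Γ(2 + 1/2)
Γ(n+1/2)=(2n)!√π/(4^n·n!)
=24√π/(16·2)=(3/4)·√π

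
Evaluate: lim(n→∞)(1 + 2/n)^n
This is the definition of e^2: lim(1+2/n)^n = e^2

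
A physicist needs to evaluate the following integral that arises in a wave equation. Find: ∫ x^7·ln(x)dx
By parts: u=ln(x), dv=x^7 dx
du=1/x dx, v=x^8/8
=x^8·ln(x)/8 - ∫ x^7/8 dx
=x^8·ln(x)/8 - x^8/64 + C

Answer: x^8(ln(x)/8 - 1/64) + C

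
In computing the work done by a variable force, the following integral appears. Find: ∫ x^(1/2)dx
Power rule: ∫ x^(1/2) dx = x^(3/2)/(3/2)+C

Answer: (2/3)·x^(3/2)+C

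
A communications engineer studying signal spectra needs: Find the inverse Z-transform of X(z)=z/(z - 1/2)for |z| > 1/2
Standard pair: z/(z-a) <-> a^n * u[n] for causal signals
With a=1/2: x[n]=(1/2)^n * u[n]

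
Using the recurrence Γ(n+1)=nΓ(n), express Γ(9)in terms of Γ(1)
Γ(9)=8Γ(8)=8·7Γ(7)=...=8!·Γ(1)=40320·Γ(1)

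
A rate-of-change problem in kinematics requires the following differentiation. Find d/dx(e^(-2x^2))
Chain rule: d/dx[e^u] = e^u · u' where u = -2x^2
u' = -4x

Answer: -4x·e^(-2x^2)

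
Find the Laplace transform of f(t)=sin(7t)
L{sin(wt)} = w/(s²+w²)
L{sin(7t)} = 7/(s²+49)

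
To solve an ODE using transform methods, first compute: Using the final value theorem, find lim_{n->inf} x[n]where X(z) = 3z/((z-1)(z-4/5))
Final value theorem: lim x[n] = lim_{z->1} (z-1)*X(z)
(z-1)*X(z) = 3z/(z-4/5)
As z->1: 3/(1 - 4/5) = 3/(1/5) = 15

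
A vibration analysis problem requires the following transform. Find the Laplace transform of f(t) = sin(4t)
L{sin(wt)}=w/(s² + w²)
L{sin(4t)}=4/(s² + 16)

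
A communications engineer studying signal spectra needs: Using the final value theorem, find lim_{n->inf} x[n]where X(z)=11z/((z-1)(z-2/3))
Final value theorem: lim x[n] = lim_{z->1} (z-1) * X(z)
(z-1) * X(z) = 11z/(z-2/3)
As z->1: 11/(1 - 2/3) = 11/(1/3) = 33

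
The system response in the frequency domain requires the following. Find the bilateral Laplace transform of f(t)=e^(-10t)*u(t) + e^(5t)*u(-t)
For e^(-10t)*u(t): L = 1/(s+10), Re(s) > -10
For e^(5t)*u(-t): L = -1/(s-5), Re(s) < 5
Combined: F(s) = 1/(s+10)-1/(s-5), -10 < Re(s) < 5

Answer: 1/(s+10)-1/(s-5), ROC: -10 < Re(s) < 5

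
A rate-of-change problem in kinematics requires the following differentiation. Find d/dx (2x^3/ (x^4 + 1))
Quotient rule: (f/g)'=(f'g - fg')/g²
f=2x^3, f'=6x^2
g=x^4 + 1, g'=4x^3

Answer: (6x^2·(x^4 + 1) - 8x^6)/(x^4 + 1)²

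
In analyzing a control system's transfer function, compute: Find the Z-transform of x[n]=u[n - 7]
Using the time-shift property: Z{u[n-7]}=z^(-7) * z/(z-1)
=z^(-6)/(z-1)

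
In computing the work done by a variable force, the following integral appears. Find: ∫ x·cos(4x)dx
By parts: u=x, dv=cos(4x) dx
du=dx, v=sin(4x)/4
=x·sin(4x)/4 + cos(4x)/4² + C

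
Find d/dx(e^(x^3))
Chain rule: d/dx[e^u] = e^u · u' where u = x^3
u' = 3x^2

Answer: 3x^2·e^(x^3)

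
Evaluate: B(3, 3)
B(x,y)=Γ(x)Γ(y)/Γ(x+y)=(x-1)!(y-1)!/(x+y-1)!
B(3,3)=2!·2!/5!=1/30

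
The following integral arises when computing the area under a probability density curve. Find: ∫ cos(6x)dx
Using substitution u = 6x: ∫ cos(u) du/6 = sin(u)/6 + C

Answer: (1/6)sin(6x) + C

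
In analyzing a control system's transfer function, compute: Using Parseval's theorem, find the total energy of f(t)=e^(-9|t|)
Parseval's theorem: E=integral |f(t)|^2 dt=(1/2pi) integral |F(omega)|^2 domega
E=integral_{-inf}^{inf} e^(-18|t|) dt=2*integral_0^inf e^(-18t) dt=2/(2*9)=1/9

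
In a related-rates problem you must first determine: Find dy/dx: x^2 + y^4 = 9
Differentiate: 2x+4y^3·(dy/dx) = 0
dy/dx = -2x/(4y^3)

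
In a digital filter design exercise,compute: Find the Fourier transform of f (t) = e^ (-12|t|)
Using the standard pair: F{e^(-a|t|)} = 2a/(a^2 + omega^2)
With a = 12: F(omega) = 24/(144 + omega^2)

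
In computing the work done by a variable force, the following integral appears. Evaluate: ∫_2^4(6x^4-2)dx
Step 1: Find antiderivative F(x) = (6/5)x^5-2x
Step 2: F(4) - F(2) = 6104/5 - (172/5) = 5932/5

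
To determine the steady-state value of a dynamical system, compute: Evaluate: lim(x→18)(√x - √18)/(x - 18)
Multiply by conjugate (√x + √18)/(√x + √18):
= (x - 18)/((x - 18)(√x + √18)) = 1/(√x + √18)
As x → 18: 1/(2√18)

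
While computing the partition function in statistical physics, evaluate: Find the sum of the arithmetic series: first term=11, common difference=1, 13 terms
Last term: a_n=11 + (13 - 1)·1=23
Sum=n(a_1 + a_n)/2=13(11 + 23)/2=221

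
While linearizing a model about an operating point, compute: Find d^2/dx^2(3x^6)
Apply power rule 2 times:
d^1: 18x^5
d^2: 90x^4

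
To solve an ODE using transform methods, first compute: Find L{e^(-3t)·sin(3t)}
First shifting: L{e^(at)f(t)}=F(s-a)
L{sin(3t)}=3/(s² + 9)
Shift: 3/((s + 3)² + 9)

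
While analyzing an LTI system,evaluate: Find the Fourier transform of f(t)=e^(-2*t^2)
The Fourier transform of a Gaussian e^(-a*t^2) is sqrt(pi/a)*e^(-omega^2/(4a)).
With a = 2: F(omega) = sqrt(pi/2)*e^(-omega^2/8)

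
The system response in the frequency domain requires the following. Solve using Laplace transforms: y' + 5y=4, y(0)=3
Take L of both sides: sY(s)-3+5Y(s) = 4/s
Y(s)(s+5) = 4/s+3
Y(s) = 4/(s(s+5))+3/(s+5)
Partial fractions: 4/(s(s+5)) = (4/5)/s - (4/5)/(s+5)
So Y(s) = (4/5)/s+(11/5)/(s+5)
Inverse transform (L^(-1){1/s} = 1, L^(-1){1/(s+5)} = e^(-5t)):

Answer: y(t) = 4/5+(11/5)·e^(-5t)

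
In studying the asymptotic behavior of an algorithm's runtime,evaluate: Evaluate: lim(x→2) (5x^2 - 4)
Polynomial is continuous, so substitute x=2:
5·2^2 - 4=16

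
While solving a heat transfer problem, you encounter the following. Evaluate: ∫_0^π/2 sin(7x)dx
Antiderivative: -cos(7x)/7
Evaluate at bounds: [-cos(7·π/2)/7] - [-cos(7·0)/7]
= (-(0) + (1))/7 = 1/7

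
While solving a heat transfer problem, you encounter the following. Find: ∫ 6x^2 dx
Using power rule: ∫ 6x^2 dx = 6/3 x^3+C = 2x^3+C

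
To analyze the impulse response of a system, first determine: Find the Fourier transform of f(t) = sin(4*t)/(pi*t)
sin(W*t)/(pi*t)=(W/pi)*sinc(W*t/pi) is the impulse response of the ideal low-pass filter with cutoff W (here W=4).
Its Fourier transform is a rectangular function:
F(omega)=1 for |omega| < 4, 0 otherwise

Answer: rect(omega/8) [i.e., 1 for |omega| < 4, 0 otherwise]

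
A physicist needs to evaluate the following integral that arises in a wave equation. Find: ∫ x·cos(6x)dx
By parts: u = x, dv = cos(6x) dx
du = dx, v = sin(6x)/6
= x·sin(6x)/6+cos(6x)/6²+C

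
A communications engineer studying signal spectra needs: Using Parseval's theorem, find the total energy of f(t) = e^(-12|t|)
Parseval's theorem: E = integral |f(t)|^2 dt = (1/2pi) integral |F(omega)|^2 domega
E = integral_{-inf}^{inf} e^(-24|t|) dt = 2 * integral_0^inf e^(-24t) dt = 2/(2 * 12) = 1/12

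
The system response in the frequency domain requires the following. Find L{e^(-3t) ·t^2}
First shifting: L{e^(at)f(t)} = F(s-a)
L{t^2} = 2/s^3
Shift s → s + 3: 2/(s + 3)^3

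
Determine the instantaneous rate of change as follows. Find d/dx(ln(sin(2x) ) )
Chain rule: d/dx[ln(u)] = u'/u where u = sin(2x)
u' = 2cos(2x)

Answer: (2cos(2x))/(sin(2x))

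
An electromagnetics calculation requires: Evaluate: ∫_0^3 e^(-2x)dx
Antiderivative: (1/(-2))e^(-2x)
Evaluate: (1/(-2))(e^-6 - 1)

Answer: (e^-6 - 1)/(-2)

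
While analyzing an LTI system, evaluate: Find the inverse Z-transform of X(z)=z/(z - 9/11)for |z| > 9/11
Standard pair: z/(z-a) <-> a^n * u[n] for causal signals
With a = 9/11: x[n] = (9/11)^n * u[n]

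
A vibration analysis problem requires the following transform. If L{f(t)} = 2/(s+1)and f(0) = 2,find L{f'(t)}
L{f'(t)}=s·F(s) - f(0)=2s/(s+1)-2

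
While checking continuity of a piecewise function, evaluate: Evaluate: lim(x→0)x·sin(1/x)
Squeeze theorem: -|x| ≤ x·sin(1/x) ≤ |x|
Since x → 0 as x → 0, by squeeze theorem the limit is 0

Answer: 0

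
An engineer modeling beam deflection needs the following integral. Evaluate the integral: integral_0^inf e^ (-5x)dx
integral_0^inf e^(-5x) dx=[-1/5*e^(-5x)]_0^inf
=0 - (-1/5)=1/5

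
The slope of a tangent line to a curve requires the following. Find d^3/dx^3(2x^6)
Apply power rule 3 times:
d^1: 12x^5
d^2: 60x^4
d^3: 240x^3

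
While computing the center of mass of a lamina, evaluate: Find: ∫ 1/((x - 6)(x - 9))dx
Partial fractions: 1/((x-6)(x-9)) = A/(x-6) + B/(x-9)
A = -1/3, B = 1/3
∫ [-1/3· 1/(x-6) + 1/3· 1/(x-9)] dx
= (1/3)[ln|x-9| - ln|x-6|] + C

Answer: (1/3)·ln|(x-9)/(x-6)| + C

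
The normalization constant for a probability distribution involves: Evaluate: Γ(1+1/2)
Γ(n+1/2)=(2n)!√π/(4^n·n!)
=2√π/(4·1)=(1/2)·√π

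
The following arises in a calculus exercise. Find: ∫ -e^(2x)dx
Since d/dx[e^(2x)]=2e^(2x), we get -1/2 e^(2x) + C

Answer: (-1/2)e^(2x) + C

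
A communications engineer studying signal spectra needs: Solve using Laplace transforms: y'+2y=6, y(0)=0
Take L of both sides: sY(s)-0+2Y(s)=6/s
Y(s)(s+2)=6/s+0
Y(s)=6/(s(s+2))+0/(s+2)
Partial fractions: 6/(s(s+2))=3/s - 3/(s+2)
So Y(s)=3/s - 3/(s+2)
Inverse transform (L^(-1){1/s}=1, L^(-1){1/(s+2)}=e^(-2t)):

Answer: y(t)=3-3·e^(-2t)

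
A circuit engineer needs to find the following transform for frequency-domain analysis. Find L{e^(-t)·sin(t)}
First shifting: L{e^(at)f(t)} = F(s-a)
L{sin(t)} = 1/(s² + 1)
Shift: 1/((s + 1)² + 1)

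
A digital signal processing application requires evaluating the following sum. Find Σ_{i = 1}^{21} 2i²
=2·n(n + 1)(2n + 1)/6=2·21·22·43/6=6622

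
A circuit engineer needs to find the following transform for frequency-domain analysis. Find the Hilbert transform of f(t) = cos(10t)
The Hilbert transform shifts each frequency component by -pi/2.
H{cos(wt)}=sin(wt)
With w=10: H{cos(10t)}=sin(10t)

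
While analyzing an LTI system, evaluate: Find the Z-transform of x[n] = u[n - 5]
Using the time-shift property: Z{u[n-5]} = z^(-5)*z/(z-1)
= z^(-4)/(z-1)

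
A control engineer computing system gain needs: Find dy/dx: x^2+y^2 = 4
Differentiate: 2x + 2y·(dy/dx)=0
dy/dx=-2x/(2y)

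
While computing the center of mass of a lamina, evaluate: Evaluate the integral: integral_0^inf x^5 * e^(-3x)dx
This is a Gamma integral. Substitute u=3x (du=3 dx):
integral_0^inf x^5*e^(-3x) dx=(1/3^6) integral_0^inf u^5*e^(-u) du
=Gamma(6)/3^6=5!/3^6=120/729

Answer: 40/243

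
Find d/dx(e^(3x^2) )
Chain rule: d/dx[e^u]=e^u · u' where u=3x^2
u'=6x

Answer: 6x·e^(3x^2)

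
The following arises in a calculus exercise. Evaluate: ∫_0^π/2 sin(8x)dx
Antiderivative: -cos(8x)/8
Evaluate at bounds: [-cos(8·π/2)/8] - [-cos(8·0)/8]
= (-(1)+(1))/8 = 0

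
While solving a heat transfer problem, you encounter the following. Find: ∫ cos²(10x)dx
Using identity cos²(u)=(1 + cos(2u))/2:
∫ (1 + cos(20x))/2 dx=x/2 + sin(20x)/40 + C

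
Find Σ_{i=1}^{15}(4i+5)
= 4·Σ i + 5·15 = 4·120 + 75 = 555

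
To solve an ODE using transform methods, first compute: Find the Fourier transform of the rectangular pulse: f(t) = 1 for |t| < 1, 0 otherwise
F(omega)=integral from -1 to 1 of e^(-j * omega * t) dt
=2 * sin(1 * omega)/omega=2 * sinc(1 * omega/pi)

Answer: 2 * sin(1 * omega)/omega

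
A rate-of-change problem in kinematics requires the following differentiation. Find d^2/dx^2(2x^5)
Apply power rule 2 times:
d^1: 10x^4
d^2: 40x^3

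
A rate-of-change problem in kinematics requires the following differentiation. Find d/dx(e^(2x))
Chain rule: d/dx[e^u]=e^u · u' where u=2x
u'=2

Answer: 2·e^(2x)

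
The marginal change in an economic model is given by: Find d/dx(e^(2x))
Chain rule: d/dx[e^u] = e^u · u' where u = 2x
u' = 2

Answer: 2·e^(2x)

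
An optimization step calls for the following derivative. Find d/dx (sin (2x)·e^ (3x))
Product rule: (fg)'=f'g + fg'
f=sin(2x), f'=2·cos(2x)
g=e^(3x), g'=3·e^(3x)

Answer: 2·cos(2x)·e^(3x) + 3·sin(2x)·e^(3x)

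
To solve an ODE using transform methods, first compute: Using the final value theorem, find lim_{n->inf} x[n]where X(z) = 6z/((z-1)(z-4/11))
Final value theorem: lim x[n]=lim_{z->1} (z-1) * X(z)
(z-1) * X(z)=6z/(z-4/11)
As z->1: 6/(1-4/11)=6/(7/11)=66/7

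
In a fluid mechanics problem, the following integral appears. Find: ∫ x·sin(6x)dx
By parts: u=x, dv=sin(6x) dx
du=dx, v=-cos(6x)/6
=-x·cos(6x)/6 + sin(6x)/6² + C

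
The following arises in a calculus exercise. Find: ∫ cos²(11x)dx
Using identity cos²(u) = (1 + cos(2u))/2:
∫ (1 + cos(22x))/2 dx = x/2 + sin(22x)/44 + C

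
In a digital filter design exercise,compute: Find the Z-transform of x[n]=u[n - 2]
Using the time-shift property: Z{u[n-2]} = z^(-2)*z/(z-1)
= z^(-1)/(z-1)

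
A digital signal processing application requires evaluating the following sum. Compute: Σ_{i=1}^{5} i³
Using formula: Σ i^3=[n(n + 1)/2]²=[5·6/2]²=225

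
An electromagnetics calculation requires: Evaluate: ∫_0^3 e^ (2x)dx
Antiderivative: (1/2)e^(2x)
Evaluate: (1/2)(e^6-1)

Answer: (e^6-1)/2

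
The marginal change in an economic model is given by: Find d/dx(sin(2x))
Chain rule: d/dx[sin(u)]=cos(u)·u' where u=2x
u'=2

Answer: 2·cos(2x)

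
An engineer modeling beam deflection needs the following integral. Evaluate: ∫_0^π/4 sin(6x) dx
Antiderivative: -cos(6x)/6
Evaluate at bounds: [-cos(6·π/4)/6] - [-cos(6·0)/6]
=(-(0)+(1))/6=1/6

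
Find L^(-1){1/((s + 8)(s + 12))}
Partial fractions: 1/((s+8)(s+12)) = A/(s+8)+B/(s+12)
Cover-up: A = 1/(s+12)|_{s = -8} = 1/4; B = 1/(s+8)|_{s = -12} = -1/4
L^(-1) = (1/4)e^(-8t) - (1/4)e^(-12t)

Answer: (1/4)(e^(-8t) - e^(-12t))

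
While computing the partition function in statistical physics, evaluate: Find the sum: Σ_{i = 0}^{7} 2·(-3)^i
Geometric series: S = a(1 - r^n)/(1 - r)
a = 2, r = -3, n = 8
S = 2(1 - 6561)/4 = -3280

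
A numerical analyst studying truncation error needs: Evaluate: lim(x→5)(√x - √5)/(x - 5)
Multiply by conjugate (√x + √5)/(√x + √5):
= (x - 5)/((x - 5)(√x + √5)) = 1/(√x + √5)
As x → 5: 1/(2√5)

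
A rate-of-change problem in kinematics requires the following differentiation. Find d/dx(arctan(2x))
d/dx[arctan(u)]=u'/(1+u²), u=2x, u'=2

Answer: 2/(1+4x²)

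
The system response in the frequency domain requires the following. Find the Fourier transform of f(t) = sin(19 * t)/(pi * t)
sin(W * t)/(pi * t) = (W/pi) * sinc(W * t/pi) is the impulse response of the ideal low-pass filter with cutoff W (here W = 19).
Its Fourier transform is a rectangular function:
F(omega) = 1 for |omega| < 19, 0 otherwise

Answer: rect(omega/38) [i.e., 1 for |omega| < 19, 0 otherwise]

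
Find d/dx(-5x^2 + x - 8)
Power rule: d/dx(ax^n)=n·a·x^(n-1)
Term by term: -10·x + 1

Answer: -10x + 1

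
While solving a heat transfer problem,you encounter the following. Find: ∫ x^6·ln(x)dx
By parts: u=ln(x), dv=x^6 dx
du=1/x dx, v=x^7/7
=x^7·ln(x)/7 - ∫ x^6/7 dx
=x^7·ln(x)/7 - x^7/49+C

Answer: x^7(ln(x)/7-1/49)+C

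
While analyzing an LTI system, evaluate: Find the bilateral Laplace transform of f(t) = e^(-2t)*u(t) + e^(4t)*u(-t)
For e^(-2t)*u(t): L = 1/(s+2), Re(s) > -2
For e^(4t)*u(-t): L = -1/(s-4), Re(s) < 4
Combined: F(s) = 1/(s+2)-1/(s-4), -2 < Re(s) < 4

Answer: 1/(s+2)-1/(s-4), ROC: -2 < Re(s) < 4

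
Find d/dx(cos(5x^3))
Chain rule: d/dx[cos(u)] = -sin(u)·u' where u = 5x^3
u' = 15x^2

Answer: -15x^2·sin(5x^3)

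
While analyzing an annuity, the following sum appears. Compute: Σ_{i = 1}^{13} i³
Using formula: Σ i^3 = [n(n+1)/2]² = [13·14/2]² = 8281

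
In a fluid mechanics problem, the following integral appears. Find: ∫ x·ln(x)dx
By parts: u = ln(x), dv = x dx
du = 1/x dx, v = x^2/2
= x^2·ln(x)/2 - ∫ x/2 dx
= x^2·ln(x)/2 - x^2/4+C

Answer: x^2(ln(x)/2-1/4)+C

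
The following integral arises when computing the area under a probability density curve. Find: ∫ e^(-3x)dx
Since d/dx[e^(-3x)] = -3e^(-3x), we get -1/3 e^(-3x)+C

Answer: (-1/3)e^(-3x)+C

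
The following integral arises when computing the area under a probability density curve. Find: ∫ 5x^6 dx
Using power rule: ∫ 5x^6 dx=5/7 x^7+C=(5/7)x^7+C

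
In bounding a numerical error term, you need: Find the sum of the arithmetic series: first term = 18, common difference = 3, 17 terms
Last term: a_n = 18 + (17 - 1)·3 = 66
Sum = n(a_1 + a_n)/2 = 17(18 + 66)/2 = 714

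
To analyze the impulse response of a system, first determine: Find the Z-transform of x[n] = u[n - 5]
Using the time-shift property: Z{u[n-5]}=z^(-5)*z/(z-1)
=z^(-4)/(z-1)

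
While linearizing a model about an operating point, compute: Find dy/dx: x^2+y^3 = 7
Differentiate: 2x+3y^2·(dy/dx) = 0
dy/dx = -2x/(3y^2)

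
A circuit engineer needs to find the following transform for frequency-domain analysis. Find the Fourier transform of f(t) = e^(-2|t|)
Using the standard pair: F{e^(-a|t|)}=2a/(a^2+omega^2)
With a=2: F(omega)=4/(4+omega^2)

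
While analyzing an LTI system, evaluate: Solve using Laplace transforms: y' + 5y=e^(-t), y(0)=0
Take L: sY - 0 + 5Y = 1/(s + 1)
Y(s + 5) = 1/(s + 1) + 0
Y = 1/((s + 1)(s + 5)) + 0/(s + 5)
Partial fractions: 1/((s + 1)(s + 5)) = (1/4)/(s + 1) - (1/4)/(s + 5)
So Y = (1/4)/(s + 1) - (1/4)/(s + 5)
Inverse Laplace transform (L^(-1){1/(s + 1)} = e^(-t), L^(-1){1/(s + 5)} = e^(-5t)):

Answer: y(t) = (1/4)·e^(-t) - (1/4)·e^(-5t)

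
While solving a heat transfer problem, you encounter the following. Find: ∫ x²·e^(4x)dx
Integration by parts twice:
First: u = x², dv = e^(4x) dx => x²e^(4x)/4 - (2/4)∫ xe^(4x) dx
Second (∫ xe^(4x) dx): xe^(4x)/4 - e^(4x)/16
Combining: e^(4x)(x²/4-2x/16+2/64)+C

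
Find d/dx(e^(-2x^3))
Chain rule: d/dx[e^u] = e^u · u' where u = -2x^3
u' = -6x^2

Answer: -6x^2·e^(-2x^3)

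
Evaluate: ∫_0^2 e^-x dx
Antiderivative: -e^-x
Evaluate: -(e^-2-1)

Answer: (e^-2-1)/(-1)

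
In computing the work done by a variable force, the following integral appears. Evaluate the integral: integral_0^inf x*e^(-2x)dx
This is a Gamma integral. Substitute u = 2x (du = 2 dx):
integral_0^inf x*e^(-2x) dx = (1/2^2) integral_0^inf u^1*e^(-u) du
= Gamma(2)/2^2 = 1!/2^2 = 1/4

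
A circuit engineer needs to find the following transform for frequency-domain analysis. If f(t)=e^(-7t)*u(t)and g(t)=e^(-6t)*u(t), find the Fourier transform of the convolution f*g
By the convolution theorem: F{f*g}=F(omega)*G(omega)
F(omega)=1/(7+j*omega), G(omega)=1/(6+j*omega)
F{f*g}=1/((7+j*omega)(6+j*omega))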